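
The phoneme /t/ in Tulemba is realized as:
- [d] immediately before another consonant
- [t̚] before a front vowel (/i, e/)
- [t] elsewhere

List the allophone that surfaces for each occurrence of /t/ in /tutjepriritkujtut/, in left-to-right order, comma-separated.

Occurrence 1 (position 1): no conditioning environment matches → elsewhere allophone [t].
Occurrence 2 (position 3): immediately before another consonant → [d].
Occurrence 3 (position 11): immediately before another consonant → [d].
Occurrence 4 (position 15): no conditioning environment matches → elsewhere allophone [t].
Occurrence 5 (position 17): no conditioning environment matches → elsewhere allophone [t].

[t], [d], [d], [t], [t]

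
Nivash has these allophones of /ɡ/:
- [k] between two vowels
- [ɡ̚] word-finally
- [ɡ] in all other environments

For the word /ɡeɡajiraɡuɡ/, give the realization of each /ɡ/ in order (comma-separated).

[ɡ], [k], [k], [ɡ̚]

Occurrence 1 (position 1): no conditioning environment matches → elsewhere allophone [ɡ].
Occurrence 2 (position 3): between two vowels → [k].
Occurrence 3 (position 9): between two vowels → [k].
Occurrence 4 (position 11): word-finally → [ɡ̚].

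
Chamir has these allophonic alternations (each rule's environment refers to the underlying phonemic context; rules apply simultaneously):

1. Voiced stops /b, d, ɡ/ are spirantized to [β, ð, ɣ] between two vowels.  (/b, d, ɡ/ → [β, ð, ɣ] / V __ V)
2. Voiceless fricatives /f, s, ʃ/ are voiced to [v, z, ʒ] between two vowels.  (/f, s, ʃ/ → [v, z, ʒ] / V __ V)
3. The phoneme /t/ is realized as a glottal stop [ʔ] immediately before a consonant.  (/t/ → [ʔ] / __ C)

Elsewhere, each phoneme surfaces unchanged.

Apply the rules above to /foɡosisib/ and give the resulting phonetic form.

[foɣozizib]

/f/ (word-initial) is in the target of rule 2 but the environment (between two vowels) is not met → [f].
/o/ — not in any rule's target class → [o].
/ɡ/ — between /o/ and /o/, between two vowels — surfaces as [ɣ] (rule 1).
/o/ (between /ɡ/ and /s/): no rule targets it → [o].
/s/ (between /o/ and /i/) occurs between two vowels → [z] by rule 2.
/i/ stays [i].
/s/ meets the environment for rule 2 (between two vowels) → [z].
/i/ stays [i].
/b/ (word-final) fails the environment for rule 1, so it stays [b].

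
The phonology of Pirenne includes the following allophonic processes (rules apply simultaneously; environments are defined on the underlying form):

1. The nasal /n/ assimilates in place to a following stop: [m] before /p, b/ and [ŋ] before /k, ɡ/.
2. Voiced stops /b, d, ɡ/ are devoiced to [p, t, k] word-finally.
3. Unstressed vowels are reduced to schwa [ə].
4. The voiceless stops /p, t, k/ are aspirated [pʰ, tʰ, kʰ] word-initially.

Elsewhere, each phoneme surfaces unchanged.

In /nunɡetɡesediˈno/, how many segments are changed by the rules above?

Segments that undergo a rule: /u/ → [ə] (rule 3); /n/ → [ŋ] (rule 1); /e/ → [ə] (rule 3); /e/ → [ə] (rule 3); /e/ → [ə] (rule 3); /i/ → [ə] (rule 3).
All other segments surface unchanged.

6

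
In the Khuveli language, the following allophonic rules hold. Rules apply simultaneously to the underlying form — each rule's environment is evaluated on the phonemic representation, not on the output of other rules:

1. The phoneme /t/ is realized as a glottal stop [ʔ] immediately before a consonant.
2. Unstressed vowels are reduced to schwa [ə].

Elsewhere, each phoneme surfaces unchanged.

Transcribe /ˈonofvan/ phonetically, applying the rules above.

[ˈonəfvən]

/o/ (word-initial) is in the target of rule 2 but the environment (in an unstressed syllable) is not met → [o].
/n/ (between /o/ and /o/): no rule targets it → [n].
Rule 2 applies to /o/ (between /n/ and /f/: in an unstressed syllable) → [ə].
/f/ (between /o/ and /v/): no rule targets it → [f].
/v/ — not in any rule's target class → [v].
/a/ — between /v/ and /n/, in an unstressed syllable — surfaces as [ə] (rule 2).
/n/ (word-final): no rule targets it → [n].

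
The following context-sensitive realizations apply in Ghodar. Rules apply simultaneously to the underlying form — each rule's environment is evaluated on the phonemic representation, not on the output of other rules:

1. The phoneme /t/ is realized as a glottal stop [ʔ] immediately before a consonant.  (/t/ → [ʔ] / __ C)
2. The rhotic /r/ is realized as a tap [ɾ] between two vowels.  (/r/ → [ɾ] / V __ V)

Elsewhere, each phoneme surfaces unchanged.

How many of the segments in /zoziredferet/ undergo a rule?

2

Segments that undergo a rule: /r/ → [ɾ] (rule 2); /r/ → [ɾ] (rule 2).
All other segments surface unchanged.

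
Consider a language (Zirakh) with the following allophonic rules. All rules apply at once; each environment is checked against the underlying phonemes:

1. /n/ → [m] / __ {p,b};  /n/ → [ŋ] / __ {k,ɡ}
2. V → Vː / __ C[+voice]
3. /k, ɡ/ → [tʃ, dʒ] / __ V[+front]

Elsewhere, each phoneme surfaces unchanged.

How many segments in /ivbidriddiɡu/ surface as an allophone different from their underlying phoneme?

4

Segments that undergo a rule: /i/ → [iː] (rule 2); /i/ → [iː] (rule 2); /i/ → [iː] (rule 2); /i/ → [iː] (rule 2).
All other segments surface unchanged.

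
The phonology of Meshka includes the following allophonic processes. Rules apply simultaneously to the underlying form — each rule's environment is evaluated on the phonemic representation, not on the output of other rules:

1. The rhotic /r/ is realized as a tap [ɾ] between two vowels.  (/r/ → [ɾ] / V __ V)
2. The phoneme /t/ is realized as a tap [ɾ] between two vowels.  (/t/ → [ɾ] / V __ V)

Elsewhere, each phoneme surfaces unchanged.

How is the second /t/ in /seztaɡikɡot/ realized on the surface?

/t/ (word-final): rule 2 targets it, but not between two vowels → unchanged [t].

[t]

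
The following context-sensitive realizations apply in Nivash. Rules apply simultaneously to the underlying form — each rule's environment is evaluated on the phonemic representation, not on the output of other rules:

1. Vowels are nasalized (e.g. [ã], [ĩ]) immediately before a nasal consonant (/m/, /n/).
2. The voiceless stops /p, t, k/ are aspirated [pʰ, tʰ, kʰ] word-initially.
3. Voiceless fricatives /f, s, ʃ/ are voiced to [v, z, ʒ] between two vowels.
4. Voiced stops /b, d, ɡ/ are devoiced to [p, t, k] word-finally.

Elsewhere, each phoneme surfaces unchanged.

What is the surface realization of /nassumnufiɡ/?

/n/ (word-initial) is unaffected → [n].
/a/ (between /n/ and /s/): rule 1 targets it, but not before a nasal consonant → unchanged [a].
/s/ — between /a/ and /s/; rule 3 does not apply here → [s].
/s/ — between /s/ and /u/; rule 3 does not apply here → [s].
/u/ meets the environment for rule 1 (before a nasal consonant) → [ũ].
/m/ stays [m].
/n/ — not in any rule's target class → [n].
/u/ — between /n/ and /f/; rule 1 does not apply here → [u].
Rule 3 applies to /f/ (between /u/ and /i/: between two vowels) → [v].
/i/ (between /f/ and /ɡ/): rule 1 targets it, but not before a nasal consonant → unchanged [i].
Rule 4 applies to /ɡ/ (word-final: word-finally) → [k].

[nassũmnuvik]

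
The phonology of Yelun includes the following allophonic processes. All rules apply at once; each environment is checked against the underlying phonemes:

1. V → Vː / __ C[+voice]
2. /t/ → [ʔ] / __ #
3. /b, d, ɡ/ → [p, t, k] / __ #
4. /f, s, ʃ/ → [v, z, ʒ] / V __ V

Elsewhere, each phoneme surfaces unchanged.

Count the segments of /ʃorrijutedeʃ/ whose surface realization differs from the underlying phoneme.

3

Segments that undergo a rule: /o/ → [oː] (rule 1); /i/ → [iː] (rule 1); /e/ → [eː] (rule 1).
All other segments surface unchanged.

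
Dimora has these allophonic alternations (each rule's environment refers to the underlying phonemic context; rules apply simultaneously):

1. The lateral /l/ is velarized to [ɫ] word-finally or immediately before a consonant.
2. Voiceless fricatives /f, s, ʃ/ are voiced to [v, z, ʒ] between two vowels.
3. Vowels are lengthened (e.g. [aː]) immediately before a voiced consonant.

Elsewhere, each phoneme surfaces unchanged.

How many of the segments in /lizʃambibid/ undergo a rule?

4

Segments that undergo a rule: /i/ → [iː] (rule 3); /a/ → [aː] (rule 3); /i/ → [iː] (rule 3); /i/ → [iː] (rule 3).
All other segments surface unchanged.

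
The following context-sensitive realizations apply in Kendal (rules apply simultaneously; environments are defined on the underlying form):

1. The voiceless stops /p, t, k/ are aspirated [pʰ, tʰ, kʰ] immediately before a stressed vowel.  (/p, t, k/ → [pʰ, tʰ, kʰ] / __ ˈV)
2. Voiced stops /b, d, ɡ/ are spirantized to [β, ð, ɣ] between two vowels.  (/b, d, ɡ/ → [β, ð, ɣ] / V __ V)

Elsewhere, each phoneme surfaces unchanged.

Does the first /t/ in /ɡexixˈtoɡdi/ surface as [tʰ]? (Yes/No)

Yes

/t/ meets the environment for rule 1 (immediately before a stressed vowel) → [tʰ].
The actual realization is [tʰ], which matches [tʰ].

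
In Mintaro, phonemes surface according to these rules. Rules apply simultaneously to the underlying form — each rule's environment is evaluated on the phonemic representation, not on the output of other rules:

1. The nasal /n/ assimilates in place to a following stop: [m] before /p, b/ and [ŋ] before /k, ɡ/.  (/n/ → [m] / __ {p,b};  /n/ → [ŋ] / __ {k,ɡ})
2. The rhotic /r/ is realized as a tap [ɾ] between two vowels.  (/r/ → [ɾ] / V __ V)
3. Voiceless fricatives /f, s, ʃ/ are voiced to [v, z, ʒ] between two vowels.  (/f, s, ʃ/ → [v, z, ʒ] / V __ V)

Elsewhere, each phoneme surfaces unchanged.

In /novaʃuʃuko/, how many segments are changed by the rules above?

Segments that undergo a rule: /ʃ/ → [ʒ] (rule 3); /ʃ/ → [ʒ] (rule 3).
All other segments surface unchanged.

2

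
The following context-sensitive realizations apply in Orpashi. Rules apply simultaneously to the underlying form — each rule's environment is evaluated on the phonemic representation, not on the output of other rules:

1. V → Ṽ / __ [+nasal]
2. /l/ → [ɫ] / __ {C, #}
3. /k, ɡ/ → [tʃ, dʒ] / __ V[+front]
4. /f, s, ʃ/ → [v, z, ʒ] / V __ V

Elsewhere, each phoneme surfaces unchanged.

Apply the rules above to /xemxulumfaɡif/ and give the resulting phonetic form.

/e/ — between /x/ and /m/, before a nasal consonant — surfaces as [ẽ] (rule 1).
/u/ (between /x/ and /l/) fails the environment for rule 1, so it stays [u].
/l/ (between /u/ and /u/): rule 2 targets it, but not word-finally or immediately before a consonant → unchanged [l].
/u/ (between /l/ and /m/) occurs before a nasal consonant → [ũ] by rule 1.
/f/ — between /m/ and /a/; rule 4 does not apply here → [f].
/a/ (between /f/ and /ɡ/) fails the environment for rule 1, so it stays [a].
/ɡ/ (between /a/ and /i/) occurs before a front vowel → [dʒ] by rule 3.
/i/ — between /ɡ/ and /f/; rule 1 does not apply here → [i].
/f/ (word-final) is in the target of rule 4 but the environment (between two vowels) is not met → [f].

[xẽmxulũmfadʒif]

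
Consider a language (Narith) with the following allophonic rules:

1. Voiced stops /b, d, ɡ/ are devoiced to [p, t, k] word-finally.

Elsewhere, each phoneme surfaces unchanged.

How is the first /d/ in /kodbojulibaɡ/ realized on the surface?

[d]

/d/ (between /o/ and /b/) fails the environment for rule 1, so it stays [d].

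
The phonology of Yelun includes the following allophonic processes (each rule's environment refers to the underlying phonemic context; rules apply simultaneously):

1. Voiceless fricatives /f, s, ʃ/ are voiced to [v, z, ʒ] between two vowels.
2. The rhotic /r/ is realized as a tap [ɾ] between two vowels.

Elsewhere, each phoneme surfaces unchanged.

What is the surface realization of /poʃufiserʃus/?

/p/ — not in any rule's target class → [p].
/o/ stays [o].
Rule 1 applies to /ʃ/ (between /o/ and /u/: between two vowels) → [ʒ].
/u/ — not in any rule's target class → [u].
/f/ (between /u/ and /i/): between two vowels, so rule 1 applies → [v].
/i/ stays [i].
/s/ — between /i/ and /e/, between two vowels — surfaces as [z] (rule 1).
/e/ (between /s/ and /r/) is unaffected → [e].
/r/ (between /e/ and /ʃ/) fails the environment for rule 2, so it stays [r].
/ʃ/ (between /r/ and /u/): rule 1 targets it, but not between two vowels → unchanged [ʃ].
/u/ (between /ʃ/ and /s/): no rule targets it → [u].
/s/ (word-final): rule 1 targets it, but not between two vowels → unchanged [s].

[poʒuvizerʃus]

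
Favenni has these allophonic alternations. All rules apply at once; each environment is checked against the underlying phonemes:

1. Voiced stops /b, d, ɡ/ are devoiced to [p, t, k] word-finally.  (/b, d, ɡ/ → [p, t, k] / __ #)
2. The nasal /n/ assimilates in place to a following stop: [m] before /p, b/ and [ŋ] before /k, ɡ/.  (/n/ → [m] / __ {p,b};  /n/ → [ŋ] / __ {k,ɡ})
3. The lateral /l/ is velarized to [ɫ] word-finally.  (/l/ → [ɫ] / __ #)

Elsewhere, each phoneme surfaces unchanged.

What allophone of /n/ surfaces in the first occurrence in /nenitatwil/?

/n/ (word-initial) is in the target of rule 2 but the environment (before a labial or velar stop) is not met → [n].

[n]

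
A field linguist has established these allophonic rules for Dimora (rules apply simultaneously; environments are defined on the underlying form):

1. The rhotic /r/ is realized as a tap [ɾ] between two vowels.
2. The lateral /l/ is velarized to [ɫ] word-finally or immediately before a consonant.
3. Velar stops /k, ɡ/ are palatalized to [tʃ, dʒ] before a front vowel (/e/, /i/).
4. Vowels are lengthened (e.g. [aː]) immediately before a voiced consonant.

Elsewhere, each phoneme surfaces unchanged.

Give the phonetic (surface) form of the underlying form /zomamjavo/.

/z/ stays [z].
/o/ (between /z/ and /m/) occurs before a voiced consonant → [oː] by rule 4.
/m/ (between /o/ and /a/) is unaffected → [m].
Rule 4 applies to /a/ (between /m/ and /m/: before a voiced consonant) → [aː].
/m/ (between /a/ and /j/) is unaffected → [m].
/j/ (between /m/ and /a/) is unaffected → [j].
/a/ (between /j/ and /v/) occurs before a voiced consonant → [aː] by rule 4.
/v/ (between /a/ and /o/): no rule targets it → [v].
/o/ — word-final; rule 4 does not apply here → [o].

[zoːmaːmjaːvo]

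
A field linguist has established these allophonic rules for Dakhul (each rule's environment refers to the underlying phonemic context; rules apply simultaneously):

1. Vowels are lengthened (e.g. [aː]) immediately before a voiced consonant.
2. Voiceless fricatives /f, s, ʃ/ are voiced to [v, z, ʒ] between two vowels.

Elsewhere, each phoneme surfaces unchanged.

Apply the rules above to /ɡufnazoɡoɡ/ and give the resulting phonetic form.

[ɡufnaːzoːɡoːɡ]

/u/ (between /ɡ/ and /f/) is in the target of rule 1 but the environment (before a voiced consonant) is not met → [u].
/f/ (between /u/ and /n/): rule 2 targets it, but not between two vowels → unchanged [f].
/a/ (between /n/ and /z/) occurs before a voiced consonant → [aː] by rule 1.
Rule 1 applies to /o/ (between /z/ and /ɡ/: before a voiced consonant) → [oː].
/o/ meets the environment for rule 1 (before a voiced consonant) → [oː].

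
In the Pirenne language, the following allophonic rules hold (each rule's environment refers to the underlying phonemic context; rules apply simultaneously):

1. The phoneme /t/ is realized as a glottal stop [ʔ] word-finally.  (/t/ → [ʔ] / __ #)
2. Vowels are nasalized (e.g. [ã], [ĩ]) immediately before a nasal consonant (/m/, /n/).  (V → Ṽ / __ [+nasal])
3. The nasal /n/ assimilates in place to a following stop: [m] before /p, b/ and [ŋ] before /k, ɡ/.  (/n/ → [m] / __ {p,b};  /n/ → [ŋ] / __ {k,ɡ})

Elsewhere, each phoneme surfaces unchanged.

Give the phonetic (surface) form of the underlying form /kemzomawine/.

[kẽmzõmawĩne]

/k/ (word-initial) is unaffected → [k].
/e/ (between /k/ and /m/): before a nasal consonant, so rule 2 applies → [ẽ].
/m/ — not in any rule's target class → [m].
/z/ stays [z].
/o/ meets the environment for rule 2 (before a nasal consonant) → [õ].
/m/ (between /o/ and /a/) is unaffected → [m].
/a/ (between /m/ and /w/) fails the environment for rule 2, so it stays [a].
/w/ (between /a/ and /i/) is unaffected → [w].
/i/ (between /w/ and /n/) occurs before a nasal consonant → [ĩ] by rule 2.
/n/ (between /i/ and /e/): rule 3 targets it, but not before a labial or velar stop → unchanged [n].
/e/ (word-final) fails the environment for rule 2, so it stays [e].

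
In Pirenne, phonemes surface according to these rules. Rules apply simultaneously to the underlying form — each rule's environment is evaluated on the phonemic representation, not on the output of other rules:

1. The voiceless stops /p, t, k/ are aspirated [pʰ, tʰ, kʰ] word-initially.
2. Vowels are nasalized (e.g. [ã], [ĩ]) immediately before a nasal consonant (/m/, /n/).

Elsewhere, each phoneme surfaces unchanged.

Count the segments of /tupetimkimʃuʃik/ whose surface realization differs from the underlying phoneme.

3

Segments that undergo a rule: /t/ → [tʰ] (rule 1); /i/ → [ĩ] (rule 2); /i/ → [ĩ] (rule 2).
All other segments surface unchanged.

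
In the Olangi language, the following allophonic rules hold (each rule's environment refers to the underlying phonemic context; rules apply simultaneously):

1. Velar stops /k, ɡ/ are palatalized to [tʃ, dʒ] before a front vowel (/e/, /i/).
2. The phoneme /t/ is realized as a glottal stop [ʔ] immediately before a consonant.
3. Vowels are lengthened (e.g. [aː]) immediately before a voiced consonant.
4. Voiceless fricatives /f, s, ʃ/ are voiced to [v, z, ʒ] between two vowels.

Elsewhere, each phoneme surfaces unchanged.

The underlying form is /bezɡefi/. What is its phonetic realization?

[beːzdʒevi]

/b/ (word-initial): no rule targets it → [b].
/e/ — between /b/ and /z/, before a voiced consonant — surfaces as [eː] (rule 3).
/z/ (between /e/ and /ɡ/) is unaffected → [z].
/ɡ/ meets the environment for rule 1 (before a front vowel) → [dʒ].
/e/ (between /ɡ/ and /f/) is in the target of rule 3 but the environment (before a voiced consonant) is not met → [e].
Rule 4 applies to /f/ (between /e/ and /i/: between two vowels) → [v].
/i/ (word-final): rule 3 targets it, but not before a voiced consonant → unchanged [i].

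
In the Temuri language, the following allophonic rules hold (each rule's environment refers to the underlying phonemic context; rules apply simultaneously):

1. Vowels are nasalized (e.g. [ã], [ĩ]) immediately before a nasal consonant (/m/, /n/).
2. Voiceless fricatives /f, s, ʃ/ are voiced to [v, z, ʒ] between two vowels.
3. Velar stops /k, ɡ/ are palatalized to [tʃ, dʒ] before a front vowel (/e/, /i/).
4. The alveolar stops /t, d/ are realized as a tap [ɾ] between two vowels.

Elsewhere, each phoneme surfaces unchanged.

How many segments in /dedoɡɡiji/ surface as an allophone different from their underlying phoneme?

2

Segments that undergo a rule: /d/ → [ɾ] (rule 4); /ɡ/ → [dʒ] (rule 3).
All other segments surface unchanged.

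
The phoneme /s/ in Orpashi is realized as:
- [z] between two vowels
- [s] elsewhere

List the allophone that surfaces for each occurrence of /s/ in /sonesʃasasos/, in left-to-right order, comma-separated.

Occurrence 1 (position 1): no conditioning environment matches → elsewhere allophone [s].
Occurrence 2 (position 5): no conditioning environment matches → elsewhere allophone [s].
Occurrence 3 (position 8): between two vowels → [z].
Occurrence 4 (position 10): between two vowels → [z].
Occurrence 5 (position 12): no conditioning environment matches → elsewhere allophone [s].

[s], [s], [z], [z], [s]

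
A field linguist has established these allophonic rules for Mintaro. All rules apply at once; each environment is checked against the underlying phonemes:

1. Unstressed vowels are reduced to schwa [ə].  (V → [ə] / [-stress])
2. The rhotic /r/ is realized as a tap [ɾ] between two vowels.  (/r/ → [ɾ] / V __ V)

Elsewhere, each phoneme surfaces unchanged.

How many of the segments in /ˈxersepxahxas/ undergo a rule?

Segments that undergo a rule: /e/ → [ə] (rule 1); /a/ → [ə] (rule 1); /a/ → [ə] (rule 1).
All other segments surface unchanged.

3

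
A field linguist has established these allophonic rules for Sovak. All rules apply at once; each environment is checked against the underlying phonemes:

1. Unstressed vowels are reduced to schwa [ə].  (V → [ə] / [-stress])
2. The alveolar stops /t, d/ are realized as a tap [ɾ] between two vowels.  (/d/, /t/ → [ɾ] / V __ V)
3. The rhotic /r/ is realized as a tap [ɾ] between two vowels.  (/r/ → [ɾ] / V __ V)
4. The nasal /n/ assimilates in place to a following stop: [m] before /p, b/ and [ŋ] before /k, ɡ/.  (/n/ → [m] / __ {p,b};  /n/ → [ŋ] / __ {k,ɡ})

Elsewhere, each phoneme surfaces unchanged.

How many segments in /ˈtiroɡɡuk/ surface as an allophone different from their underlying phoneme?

Segments that undergo a rule: /r/ → [ɾ] (rule 3); /o/ → [ə] (rule 1); /u/ → [ə] (rule 1).
All other segments surface unchanged.

3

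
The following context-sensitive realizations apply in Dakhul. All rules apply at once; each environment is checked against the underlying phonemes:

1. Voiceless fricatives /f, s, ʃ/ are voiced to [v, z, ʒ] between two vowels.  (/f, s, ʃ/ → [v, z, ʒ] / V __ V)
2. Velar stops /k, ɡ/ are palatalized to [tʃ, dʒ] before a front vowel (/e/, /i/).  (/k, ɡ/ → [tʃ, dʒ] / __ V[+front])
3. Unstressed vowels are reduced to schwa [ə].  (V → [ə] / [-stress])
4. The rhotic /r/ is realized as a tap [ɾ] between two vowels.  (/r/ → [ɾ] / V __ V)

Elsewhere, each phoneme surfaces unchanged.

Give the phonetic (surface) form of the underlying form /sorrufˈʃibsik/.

[sərrəfˈʃibsək]

/s/ — word-initial; rule 1 does not apply here → [s].
/o/ (between /s/ and /r/) occurs in an unstressed syllable → [ə] by rule 3.
/r/ (between /o/ and /r/) fails the environment for rule 4, so it stays [r].
/r/ (between /r/ and /u/): rule 4 targets it, but not between two vowels → unchanged [r].
/u/ (between /r/ and /f/): in an unstressed syllable, so rule 3 applies → [ə].
/f/ (between /u/ and /ʃ/) is in the target of rule 1 but the environment (between two vowels) is not met → [f].
/ʃ/ — between /f/ and /i/; rule 1 does not apply here → [ʃ].
/i/ — between /ʃ/ and /b/; rule 3 does not apply here → [i].
/b/ stays [b].
/s/ — between /b/ and /i/; rule 1 does not apply here → [s].
/i/ meets the environment for rule 3 (in an unstressed syllable) → [ə].
/k/ — word-final; rule 2 does not apply here → [k].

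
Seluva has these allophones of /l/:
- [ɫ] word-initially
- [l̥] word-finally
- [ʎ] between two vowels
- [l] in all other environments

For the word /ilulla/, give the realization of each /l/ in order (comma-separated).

[ʎ], [l], [l]

Occurrence 1 (position 2): between two vowels → [ʎ].
Occurrence 2 (position 4): no conditioning environment matches → elsewhere allophone [l].
Occurrence 3 (position 5): no conditioning environment matches → elsewhere allophone [l].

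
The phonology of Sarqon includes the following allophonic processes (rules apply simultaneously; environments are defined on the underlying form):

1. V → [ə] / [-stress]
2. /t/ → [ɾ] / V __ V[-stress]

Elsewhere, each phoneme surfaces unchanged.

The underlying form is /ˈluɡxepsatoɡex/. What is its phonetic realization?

/u/ (between /l/ and /ɡ/) fails the environment for rule 1, so it stays [u].
/e/ (between /x/ and /p/): in an unstressed syllable, so rule 1 applies → [ə].
Rule 1 applies to /a/ (between /s/ and /t/: in an unstressed syllable) → [ə].
/t/ (between /a/ and /o/) occurs between a vowel and a following unstressed vowel → [ɾ] by rule 2.
/o/ (between /t/ and /ɡ/) occurs in an unstressed syllable → [ə] by rule 1.
/e/ (between /ɡ/ and /x/): in an unstressed syllable, so rule 1 applies → [ə].

[ˈluɡxəpsəɾəɡəx]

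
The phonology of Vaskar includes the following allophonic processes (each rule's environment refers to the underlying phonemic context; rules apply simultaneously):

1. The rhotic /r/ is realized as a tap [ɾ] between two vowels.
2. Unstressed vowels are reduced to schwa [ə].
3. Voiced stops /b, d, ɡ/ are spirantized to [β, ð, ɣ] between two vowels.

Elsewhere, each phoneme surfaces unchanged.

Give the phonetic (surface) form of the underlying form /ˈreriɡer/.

/r/ (word-initial): rule 1 targets it, but not between two vowels → unchanged [r].
/e/ (between /r/ and /r/): rule 2 targets it, but not in an unstressed syllable → unchanged [e].
/r/ (between /e/ and /i/) occurs between two vowels → [ɾ] by rule 1.
/i/ (between /r/ and /ɡ/): in an unstressed syllable, so rule 2 applies → [ə].
/ɡ/ meets the environment for rule 3 (between two vowels) → [ɣ].
Rule 2 applies to /e/ (between /ɡ/ and /r/: in an unstressed syllable) → [ə].
/r/ (word-final): rule 1 targets it, but not between two vowels → unchanged [r].

[ˈreɾəɣər]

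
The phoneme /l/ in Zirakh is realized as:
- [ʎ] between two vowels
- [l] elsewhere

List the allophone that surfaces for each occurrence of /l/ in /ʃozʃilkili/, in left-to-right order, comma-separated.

Occurrence 1 (position 6): no conditioning environment matches → elsewhere allophone [l].
Occurrence 2 (position 9): between two vowels → [ʎ].

[l], [ʎ]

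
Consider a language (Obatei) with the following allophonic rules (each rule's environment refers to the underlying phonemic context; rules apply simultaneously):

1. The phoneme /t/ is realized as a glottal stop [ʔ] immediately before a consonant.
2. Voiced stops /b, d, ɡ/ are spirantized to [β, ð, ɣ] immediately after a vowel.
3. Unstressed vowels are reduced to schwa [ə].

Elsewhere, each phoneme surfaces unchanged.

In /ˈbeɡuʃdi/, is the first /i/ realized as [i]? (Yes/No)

No

/i/ (word-final) occurs in an unstressed syllable → [ə] by rule 3.
The actual realization is [ə], not [i].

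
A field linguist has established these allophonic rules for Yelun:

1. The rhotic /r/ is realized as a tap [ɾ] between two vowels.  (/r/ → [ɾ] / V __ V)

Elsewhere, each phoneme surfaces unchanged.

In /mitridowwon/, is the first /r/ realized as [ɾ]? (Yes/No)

/r/ — between /t/ and /i/; rule 1 does not apply here → [r].
The actual realization is [r], not [ɾ].

No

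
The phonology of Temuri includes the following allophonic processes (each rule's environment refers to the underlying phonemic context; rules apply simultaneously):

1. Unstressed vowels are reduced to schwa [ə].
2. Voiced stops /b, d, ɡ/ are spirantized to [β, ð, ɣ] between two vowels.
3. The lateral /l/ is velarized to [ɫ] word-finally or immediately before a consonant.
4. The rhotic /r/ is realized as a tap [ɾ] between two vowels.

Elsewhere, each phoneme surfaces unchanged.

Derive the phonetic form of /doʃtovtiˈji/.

/d/ (word-initial) fails the environment for rule 2, so it stays [d].
/o/ (between /d/ and /ʃ/): in an unstressed syllable, so rule 1 applies → [ə].
/ʃ/ stays [ʃ].
/t/ stays [t].
/o/ (between /t/ and /v/) occurs in an unstressed syllable → [ə] by rule 1.
/v/ stays [v].
/t/ — not in any rule's target class → [t].
Rule 1 applies to /i/ (between /t/ and /j/: in an unstressed syllable) → [ə].
/j/ (between /i/ and /i/): no rule targets it → [j].
/i/ — word-final; rule 1 does not apply here → [i].

[dəʃtəvtəˈji]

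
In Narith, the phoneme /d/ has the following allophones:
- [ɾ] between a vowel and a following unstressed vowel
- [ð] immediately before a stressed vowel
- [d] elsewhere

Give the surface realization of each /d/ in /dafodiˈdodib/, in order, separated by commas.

[d], [ɾ], [ð], [ɾ]

Occurrence 1 (position 1): no conditioning environment matches → elsewhere allophone [d].
Occurrence 2 (position 5): between a vowel and a following unstressed vowel → [ɾ].
Occurrence 3 (position 7): immediately before a stressed vowel → [ð].
Occurrence 4 (position 9): between a vowel and a following unstressed vowel → [ɾ].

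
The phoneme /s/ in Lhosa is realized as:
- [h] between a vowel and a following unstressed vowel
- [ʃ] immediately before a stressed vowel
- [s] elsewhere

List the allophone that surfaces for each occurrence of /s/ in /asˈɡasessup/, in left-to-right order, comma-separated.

Occurrence 1 (position 2): no conditioning environment matches → elsewhere allophone [s].
Occurrence 2 (position 5): between a vowel and a following unstressed vowel → [h].
Occurrence 3 (position 7): no conditioning environment matches → elsewhere allophone [s].
Occurrence 4 (position 8): no conditioning environment matches → elsewhere allophone [s].

[s], [h], [s], [s]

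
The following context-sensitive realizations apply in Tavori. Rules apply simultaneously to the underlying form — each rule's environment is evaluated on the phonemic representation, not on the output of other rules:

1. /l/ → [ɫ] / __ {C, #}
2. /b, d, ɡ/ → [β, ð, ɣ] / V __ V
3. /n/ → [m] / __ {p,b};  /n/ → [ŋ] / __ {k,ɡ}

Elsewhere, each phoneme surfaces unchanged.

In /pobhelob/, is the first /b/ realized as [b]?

Yes

/b/ (between /o/ and /h/) is in the target of rule 2 but the environment (between two vowels) is not met → [b].
The actual realization is [b], which matches [b].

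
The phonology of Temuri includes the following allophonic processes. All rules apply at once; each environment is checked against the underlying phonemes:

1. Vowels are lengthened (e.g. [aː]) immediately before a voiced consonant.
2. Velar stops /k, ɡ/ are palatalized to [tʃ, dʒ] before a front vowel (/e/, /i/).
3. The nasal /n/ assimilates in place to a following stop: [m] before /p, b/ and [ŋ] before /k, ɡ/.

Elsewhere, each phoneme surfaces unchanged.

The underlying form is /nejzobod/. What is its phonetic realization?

/n/ (word-initial): rule 3 targets it, but not before a labial or velar stop → unchanged [n].
/e/ (between /n/ and /j/): before a voiced consonant, so rule 1 applies → [eː].
/j/ (between /e/ and /z/) is unaffected → [j].
/z/ — not in any rule's target class → [z].
/o/ — between /z/ and /b/, before a voiced consonant — surfaces as [oː] (rule 1).
/b/ — not in any rule's target class → [b].
/o/ (between /b/ and /d/) occurs before a voiced consonant → [oː] by rule 1.
/d/ — not in any rule's target class → [d].

[neːjzoːboːd]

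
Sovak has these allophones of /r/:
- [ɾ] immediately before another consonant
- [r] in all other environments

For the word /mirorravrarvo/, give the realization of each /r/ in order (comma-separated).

Occurrence 1 (position 3): no conditioning environment matches → elsewhere allophone [r].
Occurrence 2 (position 5): immediately before another consonant → [ɾ].
Occurrence 3 (position 6): no conditioning environment matches → elsewhere allophone [r].
Occurrence 4 (position 9): no conditioning environment matches → elsewhere allophone [r].
Occurrence 5 (position 11): immediately before another consonant → [ɾ].

[r], [ɾ], [r], [r], [ɾ]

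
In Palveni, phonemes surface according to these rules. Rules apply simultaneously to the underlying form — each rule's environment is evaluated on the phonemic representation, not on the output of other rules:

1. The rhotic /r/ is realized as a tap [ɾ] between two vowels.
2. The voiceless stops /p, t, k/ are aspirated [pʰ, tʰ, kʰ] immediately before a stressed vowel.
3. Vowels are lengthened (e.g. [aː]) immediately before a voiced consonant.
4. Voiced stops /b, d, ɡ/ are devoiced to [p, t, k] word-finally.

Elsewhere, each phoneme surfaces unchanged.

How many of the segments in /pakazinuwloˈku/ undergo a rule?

4

Segments that undergo a rule: /a/ → [aː] (rule 3); /i/ → [iː] (rule 3); /u/ → [uː] (rule 3); /k/ → [kʰ] (rule 2).
All other segments surface unchanged.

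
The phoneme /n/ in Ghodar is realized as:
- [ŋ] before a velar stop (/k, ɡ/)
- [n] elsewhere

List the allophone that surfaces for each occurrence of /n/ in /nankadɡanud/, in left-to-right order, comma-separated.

Occurrence 1 (position 1): no conditioning environment matches → elsewhere allophone [n].
Occurrence 2 (position 3): before a velar stop → [ŋ].
Occurrence 3 (position 9): no conditioning environment matches → elsewhere allophone [n].

[n], [ŋ], [n]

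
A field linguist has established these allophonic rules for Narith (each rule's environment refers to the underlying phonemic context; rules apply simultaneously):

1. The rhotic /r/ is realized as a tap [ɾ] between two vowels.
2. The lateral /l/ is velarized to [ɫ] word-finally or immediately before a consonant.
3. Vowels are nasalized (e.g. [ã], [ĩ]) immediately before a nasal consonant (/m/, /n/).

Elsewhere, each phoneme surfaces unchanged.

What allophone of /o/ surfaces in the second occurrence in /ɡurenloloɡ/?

/o/ — between /l/ and /ɡ/; rule 3 does not apply here → [o].

[o]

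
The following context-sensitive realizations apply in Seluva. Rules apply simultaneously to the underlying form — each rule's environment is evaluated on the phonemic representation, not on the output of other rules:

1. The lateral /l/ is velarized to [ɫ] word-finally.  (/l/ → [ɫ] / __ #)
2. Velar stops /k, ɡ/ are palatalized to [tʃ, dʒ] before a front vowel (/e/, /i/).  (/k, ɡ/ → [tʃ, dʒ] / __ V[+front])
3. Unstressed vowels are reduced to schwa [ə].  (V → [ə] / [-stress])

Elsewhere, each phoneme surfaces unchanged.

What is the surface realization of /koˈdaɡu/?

/k/ (word-initial) is in the target of rule 2 but the environment (before a front vowel) is not met → [k].
Rule 3 applies to /o/ (between /k/ and /d/: in an unstressed syllable) → [ə].
/a/ (between /d/ and /ɡ/) is in the target of rule 3 but the environment (in an unstressed syllable) is not met → [a].
/ɡ/ (between /a/ and /u/) is in the target of rule 2 but the environment (before a front vowel) is not met → [ɡ].
/u/ meets the environment for rule 3 (in an unstressed syllable) → [ə].

[kəˈdaɡə]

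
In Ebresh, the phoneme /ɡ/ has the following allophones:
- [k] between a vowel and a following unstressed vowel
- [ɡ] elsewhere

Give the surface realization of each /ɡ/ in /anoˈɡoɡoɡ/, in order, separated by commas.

Occurrence 1 (position 4): no conditioning environment matches → elsewhere allophone [ɡ].
Occurrence 2 (position 6): between a vowel and a following unstressed vowel → [k].
Occurrence 3 (position 8): no conditioning environment matches → elsewhere allophone [ɡ].

[ɡ], [k], [ɡ]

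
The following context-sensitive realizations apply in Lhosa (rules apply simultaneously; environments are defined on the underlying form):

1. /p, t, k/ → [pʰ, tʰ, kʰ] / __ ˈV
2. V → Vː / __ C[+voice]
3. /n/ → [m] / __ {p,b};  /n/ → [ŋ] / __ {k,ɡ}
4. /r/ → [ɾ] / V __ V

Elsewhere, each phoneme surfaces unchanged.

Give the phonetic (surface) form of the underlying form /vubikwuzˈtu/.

/v/ (word-initial) is unaffected → [v].
/u/ — between /v/ and /b/, before a voiced consonant — surfaces as [uː] (rule 2).
/b/ — not in any rule's target class → [b].
/i/ — between /b/ and /k/; rule 2 does not apply here → [i].
/k/ (between /i/ and /w/) is in the target of rule 1 but the environment (immediately before a stressed vowel) is not met → [k].
/w/ (between /k/ and /u/): no rule targets it → [w].
/u/ (between /w/ and /z/): before a voiced consonant, so rule 2 applies → [uː].
/z/ (between /u/ and /t/) is unaffected → [z].
/t/ (between /z/ and /u/) occurs immediately before a stressed vowel → [tʰ] by rule 1.
/u/ (word-final) is in the target of rule 2 but the environment (before a voiced consonant) is not met → [u].

[vuːbikwuːzˈtʰu]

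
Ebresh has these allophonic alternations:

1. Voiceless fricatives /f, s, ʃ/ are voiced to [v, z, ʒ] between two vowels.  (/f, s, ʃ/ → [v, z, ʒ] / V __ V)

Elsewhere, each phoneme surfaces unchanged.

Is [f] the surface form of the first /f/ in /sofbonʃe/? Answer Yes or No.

/f/ (between /o/ and /b/) is in the target of rule 1 but the environment (between two vowels) is not met → [f].
The actual realization is [f], which matches [f].

Yes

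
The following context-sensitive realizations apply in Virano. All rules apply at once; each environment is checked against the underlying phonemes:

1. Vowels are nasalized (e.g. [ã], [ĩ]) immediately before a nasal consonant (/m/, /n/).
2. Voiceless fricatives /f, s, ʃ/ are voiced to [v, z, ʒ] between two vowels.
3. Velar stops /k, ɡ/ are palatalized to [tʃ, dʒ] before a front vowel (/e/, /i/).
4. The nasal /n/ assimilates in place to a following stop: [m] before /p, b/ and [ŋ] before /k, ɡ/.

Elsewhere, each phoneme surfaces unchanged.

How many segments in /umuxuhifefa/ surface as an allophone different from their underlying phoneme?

Segments that undergo a rule: /u/ → [ũ] (rule 1); /f/ → [v] (rule 2); /f/ → [v] (rule 2).
All other segments surface unchanged.

3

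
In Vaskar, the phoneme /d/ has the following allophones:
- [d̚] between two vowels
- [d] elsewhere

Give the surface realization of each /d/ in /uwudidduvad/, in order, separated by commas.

[d̚], [d], [d], [d]

Occurrence 1 (position 4): between two vowels → [d̚].
Occurrence 2 (position 6): no conditioning environment matches → elsewhere allophone [d].
Occurrence 3 (position 7): no conditioning environment matches → elsewhere allophone [d].
Occurrence 4 (position 11): no conditioning environment matches → elsewhere allophone [d].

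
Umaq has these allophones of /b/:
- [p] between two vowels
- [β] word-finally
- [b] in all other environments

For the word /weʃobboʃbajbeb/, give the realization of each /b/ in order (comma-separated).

Occurrence 1 (position 5): no conditioning environment matches → elsewhere allophone [b].
Occurrence 2 (position 6): no conditioning environment matches → elsewhere allophone [b].
Occurrence 3 (position 9): no conditioning environment matches → elsewhere allophone [b].
Occurrence 4 (position 12): no conditioning environment matches → elsewhere allophone [b].
Occurrence 5 (position 14): word-finally → [β].

[b], [b], [b], [b], [β]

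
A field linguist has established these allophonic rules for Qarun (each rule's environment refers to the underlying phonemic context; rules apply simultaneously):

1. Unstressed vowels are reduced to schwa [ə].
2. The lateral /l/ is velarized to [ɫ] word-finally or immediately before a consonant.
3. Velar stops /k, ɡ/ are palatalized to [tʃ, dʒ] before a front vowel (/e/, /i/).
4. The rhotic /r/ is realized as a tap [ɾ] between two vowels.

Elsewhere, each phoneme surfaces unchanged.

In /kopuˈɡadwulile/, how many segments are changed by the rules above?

Segments that undergo a rule: /o/ → [ə] (rule 1); /u/ → [ə] (rule 1); /u/ → [ə] (rule 1); /i/ → [ə] (rule 1); /e/ → [ə] (rule 1).
All other segments surface unchanged.

5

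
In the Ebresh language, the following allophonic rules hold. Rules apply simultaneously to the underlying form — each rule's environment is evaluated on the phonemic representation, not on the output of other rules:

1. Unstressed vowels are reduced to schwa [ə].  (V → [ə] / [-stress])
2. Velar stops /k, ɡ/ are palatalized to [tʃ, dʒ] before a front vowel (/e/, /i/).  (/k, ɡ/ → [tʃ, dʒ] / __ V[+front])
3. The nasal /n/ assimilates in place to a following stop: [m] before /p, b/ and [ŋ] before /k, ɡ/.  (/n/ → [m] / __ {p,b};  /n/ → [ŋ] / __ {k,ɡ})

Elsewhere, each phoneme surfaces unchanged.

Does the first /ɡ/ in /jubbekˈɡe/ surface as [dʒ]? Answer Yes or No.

/ɡ/ — between /k/ and /e/, before a front vowel — surfaces as [dʒ] (rule 2).
The actual realization is [dʒ], which matches [dʒ].

Yes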